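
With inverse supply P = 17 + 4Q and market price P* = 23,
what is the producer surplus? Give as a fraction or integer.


Minimum supply price (at Q=0): P_min = 17
Quantity supplied at P* = 23:
Q* = (23 - 17)/4 = 3/2
PS = (1/2) * Q* * (P* - P_min)
PS = (1/2) * 3/2 * (23 - 17)
PS = (1/2) * 3/2 * 6 = 9/2

9/2


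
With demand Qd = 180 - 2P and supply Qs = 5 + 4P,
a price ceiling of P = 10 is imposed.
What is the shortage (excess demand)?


At P = 10:
Qd = 180 - 2*10 = 160
Qs = 5 + 4*10 = 45
Shortage = Qd - Qs = 160 - 45 = 115

115


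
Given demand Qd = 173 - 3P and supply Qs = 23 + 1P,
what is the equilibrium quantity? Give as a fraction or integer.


First find equilibrium price:
173 - 3P = 23 + 1P
P* = 150/4 = 75/2
Then substitute into demand:
Q* = 173 - 3 * 75/2 = 121/2

121/2


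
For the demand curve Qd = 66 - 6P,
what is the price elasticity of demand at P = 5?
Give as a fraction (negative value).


dQ/dP = -6
At P = 5: Q = 66 - 6*5 = 36
E = (dQ/dP)(P/Q) = (-6)(5/36) = -5/6

-5/6


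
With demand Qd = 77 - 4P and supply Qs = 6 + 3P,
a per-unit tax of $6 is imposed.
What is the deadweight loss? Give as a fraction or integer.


Pre-tax equilibrium quantity: Q* = 255/7
Post-tax equilibrium quantity: Q_tax = 183/7
Reduction in quantity: Q* - Q_tax = 72/7
DWL = (1/2) * tax * (Q* - Q_tax)
DWL = (1/2) * 6 * 72/7 = 216/7

216/7


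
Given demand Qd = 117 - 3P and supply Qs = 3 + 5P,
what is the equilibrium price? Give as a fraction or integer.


At equilibrium, Qd = Qs.
117 - 3P = 3 + 5P
117 - 3 = 3P + 5P
114 = 8P
P* = 114/8 = 57/4

57/4


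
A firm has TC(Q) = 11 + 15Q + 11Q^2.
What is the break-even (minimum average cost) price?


AC(Q) = 11/Q + 15 + 11Q
To minimize: dAC/dQ = -11/Q^2 + 11 = 0
Q^2 = 11/11 = 1
Q* = 1
Min AC = 11/1 + 15 + 11*1
Min AC = 11 + 15 + 11 = 37

37


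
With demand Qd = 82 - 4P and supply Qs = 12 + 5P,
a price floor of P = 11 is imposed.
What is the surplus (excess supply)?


At P = 11:
Qd = 82 - 4*11 = 38
Qs = 12 + 5*11 = 67
Surplus = Qs - Qd = 67 - 38 = 29

29


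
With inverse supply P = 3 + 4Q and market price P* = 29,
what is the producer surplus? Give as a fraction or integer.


Minimum supply price (at Q=0): P_min = 3
Quantity supplied at P* = 29:
Q* = (29 - 3)/4 = 13/2
PS = (1/2) * Q* * (P* - P_min)
PS = (1/2) * 13/2 * (29 - 3)
PS = (1/2) * 13/2 * 26 = 169/2

169/2


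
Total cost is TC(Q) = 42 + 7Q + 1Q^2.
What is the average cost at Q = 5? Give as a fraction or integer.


TC(5) = 42 + 7*5 + 1*5^2
TC(5) = 42 + 35 + 25 = 102
AC = TC/Q = 102/5 = 102/5

102/5


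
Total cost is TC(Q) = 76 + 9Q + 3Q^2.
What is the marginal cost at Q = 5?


MC = dTC/dQ = 9 + 2*3*Q
At Q = 5:
MC = 9 + 6*5
MC = 9 + 30 = 39

39


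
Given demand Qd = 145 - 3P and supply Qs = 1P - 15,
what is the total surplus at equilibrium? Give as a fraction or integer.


Find equilibrium: 145 - 3P = 1P - 15
145 + 15 = 4P
P* = 160/4 = 40
Q* = 1*40 - 15 = 25
Inverse demand: P = 145/3 - Q/3, so P_max = 145/3
Inverse supply: P = 15 + Q/1, so P_min = 15
CS = (1/2) * 25 * (145/3 - 40) = 625/6
PS = (1/2) * 25 * (40 - 15) = 625/2
TS = CS + PS = 625/6 + 625/2 = 1250/3

1250/3


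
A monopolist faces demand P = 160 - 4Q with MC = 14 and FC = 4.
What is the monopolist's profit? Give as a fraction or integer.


MR = MC: 160 - 8Q = 14
Q* = 73/4
P* = 160 - 4*73/4 = 87
Profit = (P* - MC)*Q* - FC
= (87 - 14)*73/4 - 4
= 73*73/4 - 4
= 5329/4 - 4 = 5313/4

5313/4


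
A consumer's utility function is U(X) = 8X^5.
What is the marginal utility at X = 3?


MU = dU/dX = 8*5*X^(5-1)
MU = 40*X^4
At X = 3:
MU = 40 * 3^4
MU = 40 * 81 = 3240

3240


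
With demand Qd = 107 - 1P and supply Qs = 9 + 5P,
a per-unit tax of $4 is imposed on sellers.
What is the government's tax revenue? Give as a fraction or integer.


With tax on sellers, new supply: Qs' = 9 + 5(P - 4)
= 5P - 11
New equilibrium quantity:
Q_new = 262/3
Tax revenue = tax * Q_new = 4 * 262/3 = 1048/3

1048/3


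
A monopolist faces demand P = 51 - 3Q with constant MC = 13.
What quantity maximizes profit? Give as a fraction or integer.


TR = P*Q = (51 - 3Q)Q = 51Q - 3Q^2
MR = dTR/dQ = 51 - 6Q
Set MR = MC:
51 - 6Q = 13
38 = 6Q
Q* = 38/6 = 19/3

19/3


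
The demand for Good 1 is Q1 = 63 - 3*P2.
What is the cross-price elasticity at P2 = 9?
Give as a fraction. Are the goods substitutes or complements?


dQ1/dP2 = -3
At P2 = 9: Q1 = 63 - 3*9 = 36
Exy = (dQ1/dP2)(P2/Q1) = -3 * 9 / 36 = -3/4
Since Exy < 0, the goods are complements.

-3/4 (complements)


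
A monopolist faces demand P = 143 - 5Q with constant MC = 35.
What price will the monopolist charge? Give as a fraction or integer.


MR = 143 - 10Q
Set MR = MC: 143 - 10Q = 35
Q* = 54/5
Substitute into demand:
P* = 143 - 5*54/5 = 89

89


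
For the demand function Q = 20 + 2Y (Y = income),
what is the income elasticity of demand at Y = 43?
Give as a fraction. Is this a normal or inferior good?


dQ/dY = 2
At Y = 43: Q = 20 + 2*43 = 106
Ey = (dQ/dY)(Y/Q) = 2 * 43 / 106 = 43/53
Since Ey > 0, this is a normal good.

43/53 (normal good)


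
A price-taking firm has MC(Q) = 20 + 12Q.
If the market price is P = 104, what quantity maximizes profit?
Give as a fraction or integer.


In perfect competition, profit is maximized where P = MC.
104 = 20 + 12Q
84 = 12Q
Q* = 84/12 = 7

7


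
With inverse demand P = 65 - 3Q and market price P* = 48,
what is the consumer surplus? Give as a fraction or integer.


Maximum willingness to pay (at Q=0): P_max = 65
Quantity demanded at P* = 48:
Q* = (65 - 48)/3 = 17/3
CS = (1/2) * Q* * (P_max - P*)
CS = (1/2) * 17/3 * (65 - 48)
CS = (1/2) * 17/3 * 17 = 289/6

289/6


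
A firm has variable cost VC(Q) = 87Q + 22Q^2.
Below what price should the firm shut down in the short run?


AVC(Q) = VC(Q)/Q = 87 + 22Q
AVC is increasing in Q, so minimum AVC is at Q -> 0+.
Min AVC = 87
The firm should shut down if P < 87.

87


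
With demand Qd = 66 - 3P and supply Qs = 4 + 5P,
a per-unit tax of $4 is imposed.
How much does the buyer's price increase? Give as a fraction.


With a per-unit tax, the buyer's price increase depends on relative slopes.
Supply slope: d = 5, Demand slope: b = 3
Buyer's price increase = d * tax / (b + d)
= 5 * 4 / (3 + 5)
= 20 / 8 = 5/2

5/2


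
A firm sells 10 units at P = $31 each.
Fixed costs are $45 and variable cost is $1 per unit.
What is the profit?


Total Revenue = P * Q = 31 * 10 = $310
Total Cost = FC + VC*Q = 45 + 1*10 = $55
Profit = TR - TC = 310 - 55 = $255

$255


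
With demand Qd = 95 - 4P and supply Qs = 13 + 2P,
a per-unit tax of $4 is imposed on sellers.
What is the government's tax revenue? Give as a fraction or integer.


With tax on sellers, new supply: Qs' = 13 + 2(P - 4)
= 5 + 2P
New equilibrium quantity:
Q_new = 35
Tax revenue = tax * Q_new = 4 * 35 = 140

140


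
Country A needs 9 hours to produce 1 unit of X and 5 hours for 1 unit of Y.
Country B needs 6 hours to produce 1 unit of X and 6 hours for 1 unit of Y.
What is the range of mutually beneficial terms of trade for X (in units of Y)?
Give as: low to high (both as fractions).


Opportunity cost of X for Country A = hours_X / hours_Y = 9/5 = 9/5 units of Y
Opportunity cost of X for Country B = hours_X / hours_Y = 6/6 = 1 units of Y
Terms of trade must be between the two opportunity costs.
Range: 1 to 9/5

1 to 9/5


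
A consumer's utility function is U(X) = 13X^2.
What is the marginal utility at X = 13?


MU = dU/dX = 13*2*X^(2-1)
MU = 26*X^1
At X = 13:
MU = 26 * 13^1
MU = 26 * 13 = 338

338


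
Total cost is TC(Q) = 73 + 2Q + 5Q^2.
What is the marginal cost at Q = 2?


MC = dTC/dQ = 2 + 2*5*Q
At Q = 2:
MC = 2 + 10*2
MC = 2 + 20 = 22

22


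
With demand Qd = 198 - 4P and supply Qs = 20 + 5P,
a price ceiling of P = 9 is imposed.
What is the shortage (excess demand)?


At P = 9:
Qd = 198 - 4*9 = 162
Qs = 20 + 5*9 = 65
Shortage = Qd - Qs = 162 - 65 = 97

97


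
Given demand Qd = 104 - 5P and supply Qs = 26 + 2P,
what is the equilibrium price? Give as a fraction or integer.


At equilibrium, Qd = Qs.
104 - 5P = 26 + 2P
104 - 26 = 5P + 2P
78 = 7P
P* = 78/7 = 78/7

78/7


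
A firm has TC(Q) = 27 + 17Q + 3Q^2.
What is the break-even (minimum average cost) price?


AC(Q) = 27/Q + 17 + 3Q
To minimize: dAC/dQ = -27/Q^2 + 3 = 0
Q^2 = 27/3 = 9
Q* = 3
Min AC = 27/3 + 17 + 3*3
Min AC = 9 + 17 + 9 = 35

35


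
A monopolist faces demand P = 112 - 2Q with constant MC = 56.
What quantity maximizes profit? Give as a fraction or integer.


TR = P*Q = (112 - 2Q)Q = 112Q - 2Q^2
MR = dTR/dQ = 112 - 4Q
Set MR = MC:
112 - 4Q = 56
56 = 4Q
Q* = 56/4 = 14

14


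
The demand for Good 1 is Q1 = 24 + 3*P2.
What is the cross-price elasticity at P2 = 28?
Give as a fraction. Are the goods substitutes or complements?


dQ1/dP2 = 3
At P2 = 28: Q1 = 24 + 3*28 = 108
Exy = (dQ1/dP2)(P2/Q1) = 3 * 28 / 108 = 7/9
Since Exy > 0, the goods are substitutes.

7/9 (substitutes)


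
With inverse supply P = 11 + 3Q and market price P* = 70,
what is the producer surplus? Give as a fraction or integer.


Minimum supply price (at Q=0): P_min = 11
Quantity supplied at P* = 70:
Q* = (70 - 11)/3 = 59/3
PS = (1/2) * Q* * (P* - P_min)
PS = (1/2) * 59/3 * (70 - 11)
PS = (1/2) * 59/3 * 59 = 3481/6

3481/6


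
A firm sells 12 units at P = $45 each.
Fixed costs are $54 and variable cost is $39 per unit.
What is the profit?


Total Revenue = P * Q = 45 * 12 = $540
Total Cost = FC + VC*Q = 54 + 39*12 = $522
Profit = TR - TC = 540 - 522 = $18

$18


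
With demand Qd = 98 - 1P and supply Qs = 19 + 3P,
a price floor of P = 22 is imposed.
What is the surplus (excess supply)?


At P = 22:
Qd = 98 - 1*22 = 76
Qs = 19 + 3*22 = 85
Surplus = Qs - Qd = 85 - 76 = 9

9


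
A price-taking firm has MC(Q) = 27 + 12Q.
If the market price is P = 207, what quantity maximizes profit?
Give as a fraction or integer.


In perfect competition, profit is maximized where P = MC.
207 = 27 + 12Q
180 = 12Q
Q* = 180/12 = 15

15


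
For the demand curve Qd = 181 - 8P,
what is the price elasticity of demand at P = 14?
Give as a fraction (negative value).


dQ/dP = -8
At P = 14: Q = 181 - 8*14 = 69
E = (dQ/dP)(P/Q) = (-8)(14/69) = -112/69

-112/69


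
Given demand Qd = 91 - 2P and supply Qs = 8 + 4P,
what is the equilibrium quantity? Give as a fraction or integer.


First find equilibrium price:
91 - 2P = 8 + 4P
P* = 83/6 = 83/6
Then substitute into demand:
Q* = 91 - 2 * 83/6 = 190/3

190/3


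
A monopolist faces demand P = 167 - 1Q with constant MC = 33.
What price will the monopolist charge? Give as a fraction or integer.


MR = 167 - 2Q
Set MR = MC: 167 - 2Q = 33
Q* = 67
Substitute into demand:
P* = 167 - 1*67 = 100

100


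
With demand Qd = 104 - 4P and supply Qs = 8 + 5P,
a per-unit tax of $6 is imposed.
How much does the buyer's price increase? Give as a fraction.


With a per-unit tax, the buyer's price increase depends on relative slopes.
Supply slope: d = 5, Demand slope: b = 4
Buyer's price increase = d * tax / (b + d)
= 5 * 6 / (4 + 5)
= 30 / 9 = 10/3

10/3


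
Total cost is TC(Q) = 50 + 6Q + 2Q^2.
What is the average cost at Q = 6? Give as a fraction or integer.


TC(6) = 50 + 6*6 + 2*6^2
TC(6) = 50 + 36 + 72 = 158
AC = TC/Q = 158/6 = 79/3

79/3


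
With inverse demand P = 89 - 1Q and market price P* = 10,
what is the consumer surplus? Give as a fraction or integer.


Maximum willingness to pay (at Q=0): P_max = 89
Quantity demanded at P* = 10:
Q* = (89 - 10)/1 = 79
CS = (1/2) * Q* * (P_max - P*)
CS = (1/2) * 79 * (89 - 10)
CS = (1/2) * 79 * 79 = 6241/2

6241/2


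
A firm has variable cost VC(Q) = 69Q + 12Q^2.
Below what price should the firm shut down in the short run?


AVC(Q) = VC(Q)/Q = 69 + 12Q
AVC is increasing in Q, so minimum AVC is at Q -> 0+.
Min AVC = 69
The firm should shut down if P < 69.

69


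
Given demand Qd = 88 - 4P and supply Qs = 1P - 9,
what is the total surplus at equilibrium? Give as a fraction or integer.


Find equilibrium: 88 - 4P = 1P - 9
88 + 9 = 5P
P* = 97/5 = 97/5
Q* = 1*97/5 - 9 = 52/5
Inverse demand: P = 22 - Q/4, so P_max = 22
Inverse supply: P = 9 + Q/1, so P_min = 9
CS = (1/2) * 52/5 * (22 - 97/5) = 338/25
PS = (1/2) * 52/5 * (97/5 - 9) = 1352/25
TS = CS + PS = 338/25 + 1352/25 = 338/5

338/5


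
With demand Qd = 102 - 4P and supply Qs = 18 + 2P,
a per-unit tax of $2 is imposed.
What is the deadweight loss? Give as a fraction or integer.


Pre-tax equilibrium quantity: Q* = 46
Post-tax equilibrium quantity: Q_tax = 130/3
Reduction in quantity: Q* - Q_tax = 8/3
DWL = (1/2) * tax * (Q* - Q_tax)
DWL = (1/2) * 2 * 8/3 = 8/3

8/3


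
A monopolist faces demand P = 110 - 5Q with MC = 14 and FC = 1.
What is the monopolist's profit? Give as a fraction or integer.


MR = MC: 110 - 10Q = 14
Q* = 48/5
P* = 110 - 5*48/5 = 62
Profit = (P* - MC)*Q* - FC
= (62 - 14)*48/5 - 1
= 48*48/5 - 1
= 2304/5 - 1 = 2299/5

2299/5


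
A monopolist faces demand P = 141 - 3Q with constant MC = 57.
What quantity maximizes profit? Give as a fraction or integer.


TR = P*Q = (141 - 3Q)Q = 141Q - 3Q^2
MR = dTR/dQ = 141 - 6Q
Set MR = MC:
141 - 6Q = 57
84 = 6Q
Q* = 84/6 = 14

14


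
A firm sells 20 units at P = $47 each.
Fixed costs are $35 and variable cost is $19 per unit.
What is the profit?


Total Revenue = P * Q = 47 * 20 = $940
Total Cost = FC + VC*Q = 35 + 19*20 = $415
Profit = TR - TC = 940 - 415 = $525

$525


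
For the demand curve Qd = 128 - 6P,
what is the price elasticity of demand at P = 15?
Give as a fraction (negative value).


dQ/dP = -6
At P = 15: Q = 128 - 6*15 = 38
E = (dQ/dP)(P/Q) = (-6)(15/38) = -45/19

-45/19


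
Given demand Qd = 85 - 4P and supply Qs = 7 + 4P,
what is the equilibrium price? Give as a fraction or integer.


At equilibrium, Qd = Qs.
85 - 4P = 7 + 4P
85 - 7 = 4P + 4P
78 = 8P
P* = 78/8 = 39/4

39/4


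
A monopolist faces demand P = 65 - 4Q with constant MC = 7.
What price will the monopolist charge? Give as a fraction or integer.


MR = 65 - 8Q
Set MR = MC: 65 - 8Q = 7
Q* = 29/4
Substitute into demand:
P* = 65 - 4*29/4 = 36

36


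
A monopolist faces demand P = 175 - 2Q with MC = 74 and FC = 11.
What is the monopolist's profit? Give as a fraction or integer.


MR = MC: 175 - 4Q = 74
Q* = 101/4
P* = 175 - 2*101/4 = 249/2
Profit = (P* - MC)*Q* - FC
= (249/2 - 74)*101/4 - 11
= 101/2*101/4 - 11
= 10201/8 - 11 = 10113/8

10113/8


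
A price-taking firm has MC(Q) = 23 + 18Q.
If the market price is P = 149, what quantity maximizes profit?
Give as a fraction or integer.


In perfect competition, profit is maximized where P = MC.
149 = 23 + 18Q
126 = 18Q
Q* = 126/18 = 7

7


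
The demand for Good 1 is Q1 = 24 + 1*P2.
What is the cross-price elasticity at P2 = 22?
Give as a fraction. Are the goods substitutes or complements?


dQ1/dP2 = 1
At P2 = 22: Q1 = 24 + 1*22 = 46
Exy = (dQ1/dP2)(P2/Q1) = 1 * 22 / 46 = 11/23
Since Exy > 0, the goods are substitutes.

11/23 (substitutes)


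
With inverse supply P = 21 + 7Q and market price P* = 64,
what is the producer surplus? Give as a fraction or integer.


Minimum supply price (at Q=0): P_min = 21
Quantity supplied at P* = 64:
Q* = (64 - 21)/7 = 43/7
PS = (1/2) * Q* * (P* - P_min)
PS = (1/2) * 43/7 * (64 - 21)
PS = (1/2) * 43/7 * 43 = 1849/14

1849/14


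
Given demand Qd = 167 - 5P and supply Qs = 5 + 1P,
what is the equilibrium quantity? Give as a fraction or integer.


First find equilibrium price:
167 - 5P = 5 + 1P
P* = 162/6 = 27
Then substitute into demand:
Q* = 167 - 5 * 27 = 32

32


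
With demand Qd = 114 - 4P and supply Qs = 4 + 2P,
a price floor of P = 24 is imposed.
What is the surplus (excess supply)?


At P = 24:
Qd = 114 - 4*24 = 18
Qs = 4 + 2*24 = 52
Surplus = Qs - Qd = 52 - 18 = 34

34


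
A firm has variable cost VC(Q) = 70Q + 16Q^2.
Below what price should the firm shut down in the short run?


AVC(Q) = VC(Q)/Q = 70 + 16Q
AVC is increasing in Q, so minimum AVC is at Q -> 0+.
Min AVC = 70
The firm should shut down if P < 70.

70


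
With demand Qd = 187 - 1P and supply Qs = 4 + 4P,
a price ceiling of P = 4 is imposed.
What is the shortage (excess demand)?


At P = 4:
Qd = 187 - 1*4 = 183
Qs = 4 + 4*4 = 20
Shortage = Qd - Qs = 183 - 20 = 163

163


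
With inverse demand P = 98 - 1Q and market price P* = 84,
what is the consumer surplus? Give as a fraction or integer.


Maximum willingness to pay (at Q=0): P_max = 98
Quantity demanded at P* = 84:
Q* = (98 - 84)/1 = 14
CS = (1/2) * Q* * (P_max - P*)
CS = (1/2) * 14 * (98 - 84)
CS = (1/2) * 14 * 14 = 98

98


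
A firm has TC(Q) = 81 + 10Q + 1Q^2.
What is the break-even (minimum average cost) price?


AC(Q) = 81/Q + 10 + 1Q
To minimize: dAC/dQ = -81/Q^2 + 1 = 0
Q^2 = 81/1 = 81
Q* = 9
Min AC = 81/9 + 10 + 1*9
Min AC = 9 + 10 + 9 = 28

28


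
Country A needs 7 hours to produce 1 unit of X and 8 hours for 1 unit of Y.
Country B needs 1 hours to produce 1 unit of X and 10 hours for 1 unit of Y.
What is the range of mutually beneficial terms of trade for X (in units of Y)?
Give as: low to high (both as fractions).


Opportunity cost of X for Country A = hours_X / hours_Y = 7/8 = 7/8 units of Y
Opportunity cost of X for Country B = hours_X / hours_Y = 1/10 = 1/10 units of Y
Terms of trade must be between the two opportunity costs.
Range: 1/10 to 7/8

1/10 to 7/8


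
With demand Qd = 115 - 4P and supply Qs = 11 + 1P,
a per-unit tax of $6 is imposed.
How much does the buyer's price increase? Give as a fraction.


With a per-unit tax, the buyer's price increase depends on relative slopes.
Supply slope: d = 1, Demand slope: b = 4
Buyer's price increase = d * tax / (b + d)
= 1 * 6 / (4 + 1)
= 6 / 5 = 6/5

6/5


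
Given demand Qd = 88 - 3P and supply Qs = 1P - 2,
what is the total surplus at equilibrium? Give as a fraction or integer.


Find equilibrium: 88 - 3P = 1P - 2
88 + 2 = 4P
P* = 90/4 = 45/2
Q* = 1*45/2 - 2 = 41/2
Inverse demand: P = 88/3 - Q/3, so P_max = 88/3
Inverse supply: P = 2 + Q/1, so P_min = 2
CS = (1/2) * 41/2 * (88/3 - 45/2) = 1681/24
PS = (1/2) * 41/2 * (45/2 - 2) = 1681/8
TS = CS + PS = 1681/24 + 1681/8 = 1681/6

1681/6


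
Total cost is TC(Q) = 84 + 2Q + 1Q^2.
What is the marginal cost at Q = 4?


MC = dTC/dQ = 2 + 2*1*Q
At Q = 4:
MC = 2 + 2*4
MC = 2 + 8 = 10

10


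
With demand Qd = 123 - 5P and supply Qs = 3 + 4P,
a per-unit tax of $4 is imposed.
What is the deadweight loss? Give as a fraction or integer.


Pre-tax equilibrium quantity: Q* = 169/3
Post-tax equilibrium quantity: Q_tax = 427/9
Reduction in quantity: Q* - Q_tax = 80/9
DWL = (1/2) * tax * (Q* - Q_tax)
DWL = (1/2) * 4 * 80/9 = 160/9

160/9


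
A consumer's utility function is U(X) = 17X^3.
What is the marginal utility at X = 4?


MU = dU/dX = 17*3*X^(3-1)
MU = 51*X^2
At X = 4:
MU = 51 * 4^2
MU = 51 * 16 = 816

816


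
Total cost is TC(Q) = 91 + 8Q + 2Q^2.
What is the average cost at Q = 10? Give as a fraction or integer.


TC(10) = 91 + 8*10 + 2*10^2
TC(10) = 91 + 80 + 200 = 371
AC = TC/Q = 371/10 = 371/10

371/10


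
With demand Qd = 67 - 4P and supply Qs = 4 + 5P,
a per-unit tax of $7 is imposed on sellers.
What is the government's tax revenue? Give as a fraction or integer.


With tax on sellers, new supply: Qs' = 4 + 5(P - 7)
= 5P - 31
New equilibrium quantity:
Q_new = 211/9
Tax revenue = tax * Q_new = 7 * 211/9 = 1477/9

1477/9


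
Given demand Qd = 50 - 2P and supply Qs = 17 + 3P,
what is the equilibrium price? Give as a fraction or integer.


At equilibrium, Qd = Qs.
50 - 2P = 17 + 3P
50 - 17 = 2P + 3P
33 = 5P
P* = 33/5 = 33/5

33/5


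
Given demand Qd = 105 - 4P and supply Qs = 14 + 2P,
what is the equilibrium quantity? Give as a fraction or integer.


First find equilibrium price:
105 - 4P = 14 + 2P
P* = 91/6 = 91/6
Then substitute into demand:
Q* = 105 - 4 * 91/6 = 133/3

133/3


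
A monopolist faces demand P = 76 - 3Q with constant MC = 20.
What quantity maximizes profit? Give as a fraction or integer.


TR = P*Q = (76 - 3Q)Q = 76Q - 3Q^2
MR = dTR/dQ = 76 - 6Q
Set MR = MC:
76 - 6Q = 20
56 = 6Q
Q* = 56/6 = 28/3

28/3


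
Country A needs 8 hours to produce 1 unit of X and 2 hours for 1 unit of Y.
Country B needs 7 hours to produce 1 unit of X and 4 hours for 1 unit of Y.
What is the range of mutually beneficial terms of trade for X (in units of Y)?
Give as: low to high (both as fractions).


Opportunity cost of X for Country A = hours_X / hours_Y = 8/2 = 4 units of Y
Opportunity cost of X for Country B = hours_X / hours_Y = 7/4 = 7/4 units of Y
Terms of trade must be between the two opportunity costs.
Range: 7/4 to 4

7/4 to 4


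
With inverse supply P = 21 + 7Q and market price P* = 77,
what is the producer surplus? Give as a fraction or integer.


Minimum supply price (at Q=0): P_min = 21
Quantity supplied at P* = 77:
Q* = (77 - 21)/7 = 8
PS = (1/2) * Q* * (P* - P_min)
PS = (1/2) * 8 * (77 - 21)
PS = (1/2) * 8 * 56 = 224

224


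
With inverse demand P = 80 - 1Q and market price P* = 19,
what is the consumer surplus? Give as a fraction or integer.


Maximum willingness to pay (at Q=0): P_max = 80
Quantity demanded at P* = 19:
Q* = (80 - 19)/1 = 61
CS = (1/2) * Q* * (P_max - P*)
CS = (1/2) * 61 * (80 - 19)
CS = (1/2) * 61 * 61 = 3721/2

3721/2


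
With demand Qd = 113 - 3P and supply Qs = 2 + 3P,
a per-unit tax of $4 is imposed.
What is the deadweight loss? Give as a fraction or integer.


Pre-tax equilibrium quantity: Q* = 115/2
Post-tax equilibrium quantity: Q_tax = 103/2
Reduction in quantity: Q* - Q_tax = 6
DWL = (1/2) * tax * (Q* - Q_tax)
DWL = (1/2) * 4 * 6 = 12

12


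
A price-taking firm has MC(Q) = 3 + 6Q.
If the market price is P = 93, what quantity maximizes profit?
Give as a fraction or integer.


In perfect competition, profit is maximized where P = MC.
93 = 3 + 6Q
90 = 6Q
Q* = 90/6 = 15

15


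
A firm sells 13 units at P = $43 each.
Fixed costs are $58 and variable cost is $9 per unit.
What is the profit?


Total Revenue = P * Q = 43 * 13 = $559
Total Cost = FC + VC*Q = 58 + 9*13 = $175
Profit = TR - TC = 559 - 175 = $384

$384


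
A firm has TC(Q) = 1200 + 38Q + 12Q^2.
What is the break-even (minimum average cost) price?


AC(Q) = 1200/Q + 38 + 12Q
To minimize: dAC/dQ = -1200/Q^2 + 12 = 0
Q^2 = 1200/12 = 100
Q* = 10
Min AC = 1200/10 + 38 + 12*10
Min AC = 120 + 38 + 120 = 278

278


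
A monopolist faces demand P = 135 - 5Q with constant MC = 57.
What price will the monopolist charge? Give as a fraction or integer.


MR = 135 - 10Q
Set MR = MC: 135 - 10Q = 57
Q* = 39/5
Substitute into demand:
P* = 135 - 5*39/5 = 96

96


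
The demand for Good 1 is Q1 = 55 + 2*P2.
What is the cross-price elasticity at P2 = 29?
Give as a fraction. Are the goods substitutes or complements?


dQ1/dP2 = 2
At P2 = 29: Q1 = 55 + 2*29 = 113
Exy = (dQ1/dP2)(P2/Q1) = 2 * 29 / 113 = 58/113
Since Exy > 0, the goods are substitutes.

58/113 (substitutes)


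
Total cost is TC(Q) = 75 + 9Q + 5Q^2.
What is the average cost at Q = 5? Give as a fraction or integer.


TC(5) = 75 + 9*5 + 5*5^2
TC(5) = 75 + 45 + 125 = 245
AC = TC/Q = 245/5 = 49

49


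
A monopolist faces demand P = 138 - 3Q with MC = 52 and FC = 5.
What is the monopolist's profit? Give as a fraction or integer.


MR = MC: 138 - 6Q = 52
Q* = 43/3
P* = 138 - 3*43/3 = 95
Profit = (P* - MC)*Q* - FC
= (95 - 52)*43/3 - 5
= 43*43/3 - 5
= 1849/3 - 5 = 1834/3

1834/3


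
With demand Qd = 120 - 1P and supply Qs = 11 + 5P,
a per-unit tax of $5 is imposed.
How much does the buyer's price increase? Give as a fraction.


With a per-unit tax, the buyer's price increase depends on relative slopes.
Supply slope: d = 5, Demand slope: b = 1
Buyer's price increase = d * tax / (b + d)
= 5 * 5 / (1 + 5)
= 25 / 6 = 25/6

25/6


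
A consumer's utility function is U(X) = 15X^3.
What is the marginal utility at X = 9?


MU = dU/dX = 15*3*X^(3-1)
MU = 45*X^2
At X = 9:
MU = 45 * 9^2
MU = 45 * 81 = 3645

3645


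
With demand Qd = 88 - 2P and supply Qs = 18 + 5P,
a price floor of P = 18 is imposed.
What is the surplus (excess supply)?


At P = 18:
Qd = 88 - 2*18 = 52
Qs = 18 + 5*18 = 108
Surplus = Qs - Qd = 108 - 52 = 56

56


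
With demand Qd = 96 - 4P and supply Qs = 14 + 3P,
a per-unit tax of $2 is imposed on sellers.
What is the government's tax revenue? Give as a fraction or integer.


With tax on sellers, new supply: Qs' = 14 + 3(P - 2)
= 8 + 3P
New equilibrium quantity:
Q_new = 320/7
Tax revenue = tax * Q_new = 2 * 320/7 = 640/7

640/7


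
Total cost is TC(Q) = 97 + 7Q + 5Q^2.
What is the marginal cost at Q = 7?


MC = dTC/dQ = 7 + 2*5*Q
At Q = 7:
MC = 7 + 10*7
MC = 7 + 70 = 77

77


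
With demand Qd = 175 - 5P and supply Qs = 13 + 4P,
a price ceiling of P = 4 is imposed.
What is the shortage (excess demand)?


At P = 4:
Qd = 175 - 5*4 = 155
Qs = 13 + 4*4 = 29
Shortage = Qd - Qs = 155 - 29 = 126

126


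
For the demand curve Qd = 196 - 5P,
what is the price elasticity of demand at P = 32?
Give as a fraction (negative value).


dQ/dP = -5
At P = 32: Q = 196 - 5*32 = 36
E = (dQ/dP)(P/Q) = (-5)(32/36) = -40/9

-40/9


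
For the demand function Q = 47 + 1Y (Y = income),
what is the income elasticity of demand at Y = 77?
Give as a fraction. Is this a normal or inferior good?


dQ/dY = 1
At Y = 77: Q = 47 + 1*77 = 124
Ey = (dQ/dY)(Y/Q) = 1 * 77 / 124 = 77/124
Since Ey > 0, this is a normal good.

77/124 (normal good)


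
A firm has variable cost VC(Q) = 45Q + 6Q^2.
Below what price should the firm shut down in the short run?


AVC(Q) = VC(Q)/Q = 45 + 6Q
AVC is increasing in Q, so minimum AVC is at Q -> 0+.
Min AVC = 45
The firm should shut down if P < 45.

45


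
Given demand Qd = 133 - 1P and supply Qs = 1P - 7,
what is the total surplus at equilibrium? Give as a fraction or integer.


Find equilibrium: 133 - 1P = 1P - 7
133 + 7 = 2P
P* = 140/2 = 70
Q* = 1*70 - 7 = 63
Inverse demand: P = 133 - Q/1, so P_max = 133
Inverse supply: P = 7 + Q/1, so P_min = 7
CS = (1/2) * 63 * (133 - 70) = 3969/2
PS = (1/2) * 63 * (70 - 7) = 3969/2
TS = CS + PS = 3969/2 + 3969/2 = 3969

3969


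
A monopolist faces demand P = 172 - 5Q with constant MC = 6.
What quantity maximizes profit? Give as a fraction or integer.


TR = P*Q = (172 - 5Q)Q = 172Q - 5Q^2
MR = dTR/dQ = 172 - 10Q
Set MR = MC:
172 - 10Q = 6
166 = 10Q
Q* = 166/10 = 83/5

83/5


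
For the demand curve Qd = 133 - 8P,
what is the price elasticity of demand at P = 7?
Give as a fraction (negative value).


dQ/dP = -8
At P = 7: Q = 133 - 8*7 = 77
E = (dQ/dP)(P/Q) = (-8)(7/77) = -8/11

-8/11


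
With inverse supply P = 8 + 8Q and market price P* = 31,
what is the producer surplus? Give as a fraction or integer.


Minimum supply price (at Q=0): P_min = 8
Quantity supplied at P* = 31:
Q* = (31 - 8)/8 = 23/8
PS = (1/2) * Q* * (P* - P_min)
PS = (1/2) * 23/8 * (31 - 8)
PS = (1/2) * 23/8 * 23 = 529/16

529/16


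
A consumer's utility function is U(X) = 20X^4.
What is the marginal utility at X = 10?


MU = dU/dX = 20*4*X^(4-1)
MU = 80*X^3
At X = 10:
MU = 80 * 10^3
MU = 80 * 1000 = 80000

80000


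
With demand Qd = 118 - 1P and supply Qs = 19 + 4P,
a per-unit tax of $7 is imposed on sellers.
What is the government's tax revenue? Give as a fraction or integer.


With tax on sellers, new supply: Qs' = 19 + 4(P - 7)
= 4P - 9
New equilibrium quantity:
Q_new = 463/5
Tax revenue = tax * Q_new = 7 * 463/5 = 3241/5

3241/5


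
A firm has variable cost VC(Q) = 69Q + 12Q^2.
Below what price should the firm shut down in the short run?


AVC(Q) = VC(Q)/Q = 69 + 12Q
AVC is increasing in Q, so minimum AVC is at Q -> 0+.
Min AVC = 69
The firm should shut down if P < 69.

69


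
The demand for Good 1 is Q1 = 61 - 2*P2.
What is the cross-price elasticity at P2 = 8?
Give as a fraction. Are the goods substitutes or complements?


dQ1/dP2 = -2
At P2 = 8: Q1 = 61 - 2*8 = 45
Exy = (dQ1/dP2)(P2/Q1) = -2 * 8 / 45 = -16/45
Since Exy < 0, the goods are complements.

-16/45 (complements)


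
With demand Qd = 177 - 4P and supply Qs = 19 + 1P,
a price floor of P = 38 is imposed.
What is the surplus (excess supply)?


At P = 38:
Qd = 177 - 4*38 = 25
Qs = 19 + 1*38 = 57
Surplus = Qs - Qd = 57 - 25 = 32

32


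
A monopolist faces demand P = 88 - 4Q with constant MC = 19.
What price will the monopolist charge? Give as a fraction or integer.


MR = 88 - 8Q
Set MR = MC: 88 - 8Q = 19
Q* = 69/8
Substitute into demand:
P* = 88 - 4*69/8 = 107/2

107/2


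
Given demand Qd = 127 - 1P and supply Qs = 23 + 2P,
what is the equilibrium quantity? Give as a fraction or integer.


First find equilibrium price:
127 - 1P = 23 + 2P
P* = 104/3 = 104/3
Then substitute into demand:
Q* = 127 - 1 * 104/3 = 277/3

277/3


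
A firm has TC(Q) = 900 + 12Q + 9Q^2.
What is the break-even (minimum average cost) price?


AC(Q) = 900/Q + 12 + 9Q
To minimize: dAC/dQ = -900/Q^2 + 9 = 0
Q^2 = 900/9 = 100
Q* = 10
Min AC = 900/10 + 12 + 9*10
Min AC = 90 + 12 + 90 = 192

192


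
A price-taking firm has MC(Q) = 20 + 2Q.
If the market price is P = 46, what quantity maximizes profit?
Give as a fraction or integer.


In perfect competition, profit is maximized where P = MC.
46 = 20 + 2Q
26 = 2Q
Q* = 26/2 = 13

13


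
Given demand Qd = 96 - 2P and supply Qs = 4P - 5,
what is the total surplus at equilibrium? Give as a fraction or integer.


Find equilibrium: 96 - 2P = 4P - 5
96 + 5 = 6P
P* = 101/6 = 101/6
Q* = 4*101/6 - 5 = 187/3
Inverse demand: P = 48 - Q/2, so P_max = 48
Inverse supply: P = 5/4 + Q/4, so P_min = 5/4
CS = (1/2) * 187/3 * (48 - 101/6) = 34969/36
PS = (1/2) * 187/3 * (101/6 - 5/4) = 34969/72
TS = CS + PS = 34969/36 + 34969/72 = 34969/24

34969/24


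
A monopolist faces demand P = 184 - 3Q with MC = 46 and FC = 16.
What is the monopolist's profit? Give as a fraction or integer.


MR = MC: 184 - 6Q = 46
Q* = 23
P* = 184 - 3*23 = 115
Profit = (P* - MC)*Q* - FC
= (115 - 46)*23 - 16
= 69*23 - 16
= 1587 - 16 = 1571

1571


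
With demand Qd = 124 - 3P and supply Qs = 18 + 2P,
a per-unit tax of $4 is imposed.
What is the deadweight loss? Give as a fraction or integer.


Pre-tax equilibrium quantity: Q* = 302/5
Post-tax equilibrium quantity: Q_tax = 278/5
Reduction in quantity: Q* - Q_tax = 24/5
DWL = (1/2) * tax * (Q* - Q_tax)
DWL = (1/2) * 4 * 24/5 = 48/5

48/5


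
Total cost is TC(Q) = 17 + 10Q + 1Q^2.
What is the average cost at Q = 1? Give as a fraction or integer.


TC(1) = 17 + 10*1 + 1*1^2
TC(1) = 17 + 10 + 1 = 28
AC = TC/Q = 28/1 = 28

28


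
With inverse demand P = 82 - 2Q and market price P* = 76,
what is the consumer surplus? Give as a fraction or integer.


Maximum willingness to pay (at Q=0): P_max = 82
Quantity demanded at P* = 76:
Q* = (82 - 76)/2 = 3
CS = (1/2) * Q* * (P_max - P*)
CS = (1/2) * 3 * (82 - 76)
CS = (1/2) * 3 * 6 = 9

9


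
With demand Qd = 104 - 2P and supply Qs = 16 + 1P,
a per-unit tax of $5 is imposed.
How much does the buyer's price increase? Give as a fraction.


With a per-unit tax, the buyer's price increase depends on relative slopes.
Supply slope: d = 1, Demand slope: b = 2
Buyer's price increase = d * tax / (b + d)
= 1 * 5 / (2 + 1)
= 5 / 3 = 5/3

5/3


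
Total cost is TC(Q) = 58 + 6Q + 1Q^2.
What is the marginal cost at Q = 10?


MC = dTC/dQ = 6 + 2*1*Q
At Q = 10:
MC = 6 + 2*10
MC = 6 + 20 = 26

26


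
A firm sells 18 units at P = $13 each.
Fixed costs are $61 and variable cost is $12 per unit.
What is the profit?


Total Revenue = P * Q = 13 * 18 = $234
Total Cost = FC + VC*Q = 61 + 12*18 = $277
Profit = TR - TC = 234 - 277 = $-43

$-43


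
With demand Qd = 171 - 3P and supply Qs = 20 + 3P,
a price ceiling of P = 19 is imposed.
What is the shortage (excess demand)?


At P = 19:
Qd = 171 - 3*19 = 114
Qs = 20 + 3*19 = 77
Shortage = Qd - Qs = 114 - 77 = 37

37


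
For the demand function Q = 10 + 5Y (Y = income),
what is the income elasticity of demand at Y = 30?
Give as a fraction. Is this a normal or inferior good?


dQ/dY = 5
At Y = 30: Q = 10 + 5*30 = 160
Ey = (dQ/dY)(Y/Q) = 5 * 30 / 160 = 15/16
Since Ey > 0, this is a normal good.

15/16 (normal good)


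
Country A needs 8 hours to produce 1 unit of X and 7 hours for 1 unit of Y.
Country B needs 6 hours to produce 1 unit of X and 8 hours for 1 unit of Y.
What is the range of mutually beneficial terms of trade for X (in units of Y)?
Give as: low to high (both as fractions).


Opportunity cost of X for Country A = hours_X / hours_Y = 8/7 = 8/7 units of Y
Opportunity cost of X for Country B = hours_X / hours_Y = 6/8 = 3/4 units of Y
Terms of trade must be between the two opportunity costs.
Range: 3/4 to 8/7

3/4 to 8/7


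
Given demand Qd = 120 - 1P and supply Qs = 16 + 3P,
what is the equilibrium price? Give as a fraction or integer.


At equilibrium, Qd = Qs.
120 - 1P = 16 + 3P
120 - 16 = 1P + 3P
104 = 4P
P* = 104/4 = 26

26


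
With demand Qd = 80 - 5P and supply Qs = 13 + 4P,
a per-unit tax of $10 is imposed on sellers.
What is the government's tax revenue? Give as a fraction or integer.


With tax on sellers, new supply: Qs' = 13 + 4(P - 10)
= 4P - 27
New equilibrium quantity:
Q_new = 185/9
Tax revenue = tax * Q_new = 10 * 185/9 = 1850/9

1850/9


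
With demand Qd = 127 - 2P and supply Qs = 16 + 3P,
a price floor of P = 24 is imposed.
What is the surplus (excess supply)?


At P = 24:
Qd = 127 - 2*24 = 79
Qs = 16 + 3*24 = 88
Surplus = Qs - Qd = 88 - 79 = 9

9


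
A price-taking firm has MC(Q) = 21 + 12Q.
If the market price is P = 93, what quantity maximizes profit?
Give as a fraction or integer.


In perfect competition, profit is maximized where P = MC.
93 = 21 + 12Q
72 = 12Q
Q* = 72/12 = 6

6


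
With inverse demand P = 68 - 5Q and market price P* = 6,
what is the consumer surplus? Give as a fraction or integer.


Maximum willingness to pay (at Q=0): P_max = 68
Quantity demanded at P* = 6:
Q* = (68 - 6)/5 = 62/5
CS = (1/2) * Q* * (P_max - P*)
CS = (1/2) * 62/5 * (68 - 6)
CS = (1/2) * 62/5 * 62 = 1922/5

1922/5


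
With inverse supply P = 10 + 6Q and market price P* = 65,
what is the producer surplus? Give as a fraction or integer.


Minimum supply price (at Q=0): P_min = 10
Quantity supplied at P* = 65:
Q* = (65 - 10)/6 = 55/6
PS = (1/2) * Q* * (P* - P_min)
PS = (1/2) * 55/6 * (65 - 10)
PS = (1/2) * 55/6 * 55 = 3025/12

3025/12


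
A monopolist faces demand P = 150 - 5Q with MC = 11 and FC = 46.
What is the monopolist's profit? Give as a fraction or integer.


MR = MC: 150 - 10Q = 11
Q* = 139/10
P* = 150 - 5*139/10 = 161/2
Profit = (P* - MC)*Q* - FC
= (161/2 - 11)*139/10 - 46
= 139/2*139/10 - 46
= 19321/20 - 46 = 18401/20

18401/20


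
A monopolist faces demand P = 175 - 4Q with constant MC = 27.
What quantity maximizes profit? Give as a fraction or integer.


TR = P*Q = (175 - 4Q)Q = 175Q - 4Q^2
MR = dTR/dQ = 175 - 8Q
Set MR = MC:
175 - 8Q = 27
148 = 8Q
Q* = 148/8 = 37/2

37/2


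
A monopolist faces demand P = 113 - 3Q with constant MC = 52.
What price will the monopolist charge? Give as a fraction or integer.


MR = 113 - 6Q
Set MR = MC: 113 - 6Q = 52
Q* = 61/6
Substitute into demand:
P* = 113 - 3*61/6 = 165/2

165/2


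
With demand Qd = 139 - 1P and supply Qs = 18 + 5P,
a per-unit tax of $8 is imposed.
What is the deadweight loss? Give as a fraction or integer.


Pre-tax equilibrium quantity: Q* = 713/6
Post-tax equilibrium quantity: Q_tax = 673/6
Reduction in quantity: Q* - Q_tax = 20/3
DWL = (1/2) * tax * (Q* - Q_tax)
DWL = (1/2) * 8 * 20/3 = 80/3

80/3


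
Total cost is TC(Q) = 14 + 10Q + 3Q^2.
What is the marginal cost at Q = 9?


MC = dTC/dQ = 10 + 2*3*Q
At Q = 9:
MC = 10 + 6*9
MC = 10 + 54 = 64

64


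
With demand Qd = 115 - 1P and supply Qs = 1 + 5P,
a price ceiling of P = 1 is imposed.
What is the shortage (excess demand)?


At P = 1:
Qd = 115 - 1*1 = 114
Qs = 1 + 5*1 = 6
Shortage = Qd - Qs = 114 - 6 = 108

108


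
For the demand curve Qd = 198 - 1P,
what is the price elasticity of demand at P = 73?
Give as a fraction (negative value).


dQ/dP = -1
At P = 73: Q = 198 - 1*73 = 125
E = (dQ/dP)(P/Q) = (-1)(73/125) = -73/125

-73/125


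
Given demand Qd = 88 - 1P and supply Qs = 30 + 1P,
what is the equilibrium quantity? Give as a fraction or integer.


First find equilibrium price:
88 - 1P = 30 + 1P
P* = 58/2 = 29
Then substitute into demand:
Q* = 88 - 1 * 29 = 59

59


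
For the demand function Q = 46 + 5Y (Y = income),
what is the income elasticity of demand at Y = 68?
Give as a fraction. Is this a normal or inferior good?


dQ/dY = 5
At Y = 68: Q = 46 + 5*68 = 386
Ey = (dQ/dY)(Y/Q) = 5 * 68 / 386 = 170/193
Since Ey > 0, this is a normal good.

170/193 (normal good)


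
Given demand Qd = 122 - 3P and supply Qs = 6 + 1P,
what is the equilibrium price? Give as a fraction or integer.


At equilibrium, Qd = Qs.
122 - 3P = 6 + 1P
122 - 6 = 3P + 1P
116 = 4P
P* = 116/4 = 29

29


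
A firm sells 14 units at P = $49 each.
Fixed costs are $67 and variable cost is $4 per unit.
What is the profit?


Total Revenue = P * Q = 49 * 14 = $686
Total Cost = FC + VC*Q = 67 + 4*14 = $123
Profit = TR - TC = 686 - 123 = $563

$563


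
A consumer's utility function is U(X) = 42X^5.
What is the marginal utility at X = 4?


MU = dU/dX = 42*5*X^(5-1)
MU = 210*X^4
At X = 4:
MU = 210 * 4^4
MU = 210 * 256 = 53760

53760


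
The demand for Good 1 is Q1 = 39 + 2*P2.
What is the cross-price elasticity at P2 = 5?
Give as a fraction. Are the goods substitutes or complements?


dQ1/dP2 = 2
At P2 = 5: Q1 = 39 + 2*5 = 49
Exy = (dQ1/dP2)(P2/Q1) = 2 * 5 / 49 = 10/49
Since Exy > 0, the goods are substitutes.

10/49 (substitutes)


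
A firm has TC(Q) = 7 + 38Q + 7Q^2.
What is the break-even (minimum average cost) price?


AC(Q) = 7/Q + 38 + 7Q
To minimize: dAC/dQ = -7/Q^2 + 7 = 0
Q^2 = 7/7 = 1
Q* = 1
Min AC = 7/1 + 38 + 7*1
Min AC = 7 + 38 + 7 = 52

52


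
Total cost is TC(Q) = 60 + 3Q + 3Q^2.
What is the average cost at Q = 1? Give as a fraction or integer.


TC(1) = 60 + 3*1 + 3*1^2
TC(1) = 60 + 3 + 3 = 66
AC = TC/Q = 66/1 = 66

66


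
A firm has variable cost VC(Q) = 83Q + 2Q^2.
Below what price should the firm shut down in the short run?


AVC(Q) = VC(Q)/Q = 83 + 2Q
AVC is increasing in Q, so minimum AVC is at Q -> 0+.
Min AVC = 83
The firm should shut down if P < 83.

83


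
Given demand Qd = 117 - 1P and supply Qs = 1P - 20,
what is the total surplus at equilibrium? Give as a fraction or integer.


Find equilibrium: 117 - 1P = 1P - 20
117 + 20 = 2P
P* = 137/2 = 137/2
Q* = 1*137/2 - 20 = 97/2
Inverse demand: P = 117 - Q/1, so P_max = 117
Inverse supply: P = 20 + Q/1, so P_min = 20
CS = (1/2) * 97/2 * (117 - 137/2) = 9409/8
PS = (1/2) * 97/2 * (137/2 - 20) = 9409/8
TS = CS + PS = 9409/8 + 9409/8 = 9409/4

9409/4


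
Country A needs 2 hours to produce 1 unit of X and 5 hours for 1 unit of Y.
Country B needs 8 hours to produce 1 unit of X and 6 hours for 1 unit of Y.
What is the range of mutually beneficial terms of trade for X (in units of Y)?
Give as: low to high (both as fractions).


Opportunity cost of X for Country A = hours_X / hours_Y = 2/5 = 2/5 units of Y
Opportunity cost of X for Country B = hours_X / hours_Y = 8/6 = 4/3 units of Y
Terms of trade must be between the two opportunity costs.
Range: 2/5 to 4/3

2/5 to 4/3


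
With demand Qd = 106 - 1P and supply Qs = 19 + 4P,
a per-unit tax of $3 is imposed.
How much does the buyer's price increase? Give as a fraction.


With a per-unit tax, the buyer's price increase depends on relative slopes.
Supply slope: d = 4, Demand slope: b = 1
Buyer's price increase = d * tax / (b + d)
= 4 * 3 / (1 + 4)
= 12 / 5 = 12/5

12/5


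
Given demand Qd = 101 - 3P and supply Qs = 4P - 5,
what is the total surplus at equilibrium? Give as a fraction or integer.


Find equilibrium: 101 - 3P = 4P - 5
101 + 5 = 7P
P* = 106/7 = 106/7
Q* = 4*106/7 - 5 = 389/7
Inverse demand: P = 101/3 - Q/3, so P_max = 101/3
Inverse supply: P = 5/4 + Q/4, so P_min = 5/4
CS = (1/2) * 389/7 * (101/3 - 106/7) = 151321/294
PS = (1/2) * 389/7 * (106/7 - 5/4) = 151321/392
TS = CS + PS = 151321/294 + 151321/392 = 151321/168

151321/168
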